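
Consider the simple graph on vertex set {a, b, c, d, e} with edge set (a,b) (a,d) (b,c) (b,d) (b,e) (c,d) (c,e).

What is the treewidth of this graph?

A width-2 tree decomposition is:
Bags: B1 = {b, c, d}  B2 = {b, c, e}  B3 = {a, b, d}
Tree: B1–B2, B1–B3
Every bag has size at most 3, so the width is 3 − 1 = 2 and tw(G) ≤ 2. On the other hand G contains the 3-clique {b, c, d}. A clique must lie in a single bag of any decomposition, so no decomposition can have width below 2. Hence tw(G) = 2 exactly.

2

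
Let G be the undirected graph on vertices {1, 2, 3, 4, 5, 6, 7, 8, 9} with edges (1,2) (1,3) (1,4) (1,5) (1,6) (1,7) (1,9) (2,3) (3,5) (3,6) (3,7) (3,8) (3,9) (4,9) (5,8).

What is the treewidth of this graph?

2

A width-2 tree decomposition is:
Bags: B1 = {1, 3, 6}  B2 = {1, 2, 3}  B3 = {1, 3, 9}  B4 = {1, 3, 5}  B5 = {1, 4, 9}  B6 = {1, 3, 7}  B7 = {3, 5, 8}
Tree: B1–B2, B1–B3, B1–B4, B3–B5, B1–B6, B4–B7
Each bag holds 3 vertices, so the decomposition has width 2, which upper-bounds the treewidth. For the lower bound, the 3 vertices {3, 5, 8} are pairwise adjacent, and any tree decomposition puts a clique entirely inside one bag — forcing width ≥ 2. Hence tw(G) = 2 exactly.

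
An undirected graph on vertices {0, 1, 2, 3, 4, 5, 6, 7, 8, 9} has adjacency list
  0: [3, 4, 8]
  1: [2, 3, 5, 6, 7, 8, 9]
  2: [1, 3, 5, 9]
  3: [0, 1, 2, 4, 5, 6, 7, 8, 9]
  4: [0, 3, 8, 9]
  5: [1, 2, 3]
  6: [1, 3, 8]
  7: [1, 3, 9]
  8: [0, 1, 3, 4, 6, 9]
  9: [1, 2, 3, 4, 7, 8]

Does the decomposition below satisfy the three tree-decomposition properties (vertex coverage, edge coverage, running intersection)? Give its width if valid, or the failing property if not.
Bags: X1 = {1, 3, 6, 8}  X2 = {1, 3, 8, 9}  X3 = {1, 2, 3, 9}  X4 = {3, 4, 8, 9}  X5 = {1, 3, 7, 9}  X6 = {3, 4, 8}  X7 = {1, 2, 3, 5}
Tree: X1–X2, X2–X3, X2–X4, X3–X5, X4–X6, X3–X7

No — vertex 0 appears in no bag.

A tree decomposition must satisfy three properties: every vertex lies in some bag; for every edge, both endpoints lie together in some bag; and for every vertex, the bags containing it form a connected subtree. Here vertex 0 appears in no bag, so the decomposition is invalid.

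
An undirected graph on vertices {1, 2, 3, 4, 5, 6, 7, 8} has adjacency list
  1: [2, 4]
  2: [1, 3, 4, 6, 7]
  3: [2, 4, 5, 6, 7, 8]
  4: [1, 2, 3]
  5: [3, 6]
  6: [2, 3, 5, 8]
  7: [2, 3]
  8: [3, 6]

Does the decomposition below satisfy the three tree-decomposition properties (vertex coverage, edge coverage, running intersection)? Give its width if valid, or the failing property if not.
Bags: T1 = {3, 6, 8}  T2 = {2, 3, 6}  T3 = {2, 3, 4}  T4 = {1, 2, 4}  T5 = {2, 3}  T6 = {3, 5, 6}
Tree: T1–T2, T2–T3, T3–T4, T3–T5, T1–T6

No — vertex 7 appears in no bag.

A tree decomposition must satisfy three properties: every vertex lies in some bag; for every edge, both endpoints lie together in some bag; and for every vertex, the bags containing it form a connected subtree. Here vertex 7 appears in no bag, so the decomposition is invalid.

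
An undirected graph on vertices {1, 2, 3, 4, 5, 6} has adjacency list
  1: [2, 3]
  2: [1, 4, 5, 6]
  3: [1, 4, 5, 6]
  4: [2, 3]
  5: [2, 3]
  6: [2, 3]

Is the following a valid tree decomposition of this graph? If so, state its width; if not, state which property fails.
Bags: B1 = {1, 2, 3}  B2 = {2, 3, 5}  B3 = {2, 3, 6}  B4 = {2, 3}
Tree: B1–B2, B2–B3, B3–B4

A tree decomposition must satisfy three properties: every vertex lies in some bag; for every edge, both endpoints lie together in some bag; and for every vertex, the bags containing it form a connected subtree. Here vertex 4 appears in no bag, so the decomposition is invalid.

No — vertex 4 appears in no bag.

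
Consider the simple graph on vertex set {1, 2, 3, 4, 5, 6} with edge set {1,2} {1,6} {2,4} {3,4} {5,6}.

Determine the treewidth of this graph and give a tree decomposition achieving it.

Every bag has size at most 2, so the width is 2 − 1 = 1 and tw(G) ≤ 1. Any graph with an edge has treewidth ≥ 1, and G has the edge 5–6. The upper and lower bounds meet at 1, so that is the treewidth.

Treewidth 1.
One such decomposition:
Bags: B1 = {5, 6}  B2 = {1, 6}  B3 = {1, 2}  B4 = {2, 4}  B5 = {3, 4}
Tree: B1–B2, B2–B3, B3–B4, B4–B5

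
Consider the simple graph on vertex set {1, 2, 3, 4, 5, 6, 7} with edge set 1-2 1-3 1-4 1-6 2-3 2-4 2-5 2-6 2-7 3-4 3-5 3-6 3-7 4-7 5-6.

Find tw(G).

A width-3 tree decomposition is:
Bags: B1 = {1, 2, 3, 4}  B2 = {1, 2, 3, 6}  B3 = {2, 3, 4, 7}  B4 = {2, 3, 5, 6}
Tree: B1–B2, B1–B3, B2–B4
Every bag has size at most 4, so the width is 4 − 1 = 3 and tw(G) ≤ 3. Conversely, {1, 2, 3, 4} is a clique of size 4, and the vertices of any clique must share a bag in every tree decomposition; so some bag has ≥ 4 vertices and tw(G) ≥ 3. Combining the bounds, tw(G) = 3.

3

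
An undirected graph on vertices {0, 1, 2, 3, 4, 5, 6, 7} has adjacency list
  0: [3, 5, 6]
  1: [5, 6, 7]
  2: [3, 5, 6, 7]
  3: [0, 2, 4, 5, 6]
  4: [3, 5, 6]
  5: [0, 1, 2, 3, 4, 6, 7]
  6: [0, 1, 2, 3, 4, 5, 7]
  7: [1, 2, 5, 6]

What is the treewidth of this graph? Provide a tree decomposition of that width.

Each bag holds 4 vertices, so the decomposition has width 3, which upper-bounds the treewidth. On the other hand G contains the 4-clique {1, 5, 6, 7}. A clique must lie in a single bag of any decomposition, so no decomposition can have width below 3. The upper and lower bounds meet at 3, so that is the treewidth.

Treewidth 3.
One such decomposition:
Bags: B1 = {2, 3, 5, 6}  B2 = {2, 5, 6, 7}  B3 = {1, 5, 6, 7}  B4 = {3, 4, 5, 6}  B5 = {0, 3, 5, 6}
Tree: B1–B2, B2–B3, B1–B4, B1–B5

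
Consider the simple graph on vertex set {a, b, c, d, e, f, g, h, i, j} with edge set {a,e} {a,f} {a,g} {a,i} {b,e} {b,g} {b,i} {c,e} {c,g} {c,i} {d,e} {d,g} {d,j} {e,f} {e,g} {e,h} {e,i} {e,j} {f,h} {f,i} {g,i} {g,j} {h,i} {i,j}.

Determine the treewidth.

A width-3 tree decomposition is:
Bags: B1 = {a, e, f, i}  B2 = {a, e, g, i}  B3 = {e, f, h, i}  B4 = {c, e, g, i}  B5 = {e, g, i, j}  B6 = {b, e, g, i}  B7 = {d, e, g, j}
Tree: B1–B2, B1–B3, B2–B4, B2–B5, B5–B6, B5–B7
Every bag has size at most 4, so the width is 4 − 1 = 3 and tw(G) ≤ 3. Conversely, {d, e, g, j} is a clique of size 4, and the vertices of any clique must share a bag in every tree decomposition; so some bag has ≥ 4 vertices and tw(G) ≥ 3. Therefore the treewidth is 3.

3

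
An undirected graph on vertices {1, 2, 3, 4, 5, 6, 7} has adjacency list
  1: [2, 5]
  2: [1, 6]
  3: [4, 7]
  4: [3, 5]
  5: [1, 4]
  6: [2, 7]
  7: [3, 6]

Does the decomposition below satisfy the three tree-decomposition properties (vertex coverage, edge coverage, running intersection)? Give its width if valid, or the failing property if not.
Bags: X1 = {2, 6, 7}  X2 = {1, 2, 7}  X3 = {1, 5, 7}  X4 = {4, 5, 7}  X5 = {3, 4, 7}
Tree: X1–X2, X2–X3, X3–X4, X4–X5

Yes; width 2.

Every vertex of G appears in some bag (union = {1, 2, 3, 4, 5, 6, 7}); every edge is covered by a bag; and for each vertex v the set of bags containing v is connected in the bag tree. The decomposition is therefore valid. The largest bag has 3 vertices, so the width is 2.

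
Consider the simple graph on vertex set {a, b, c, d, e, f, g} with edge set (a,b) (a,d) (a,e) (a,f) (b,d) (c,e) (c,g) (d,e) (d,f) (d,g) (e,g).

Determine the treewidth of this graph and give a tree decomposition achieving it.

Treewidth 2.
One optimal decomposition is:
Bags: B1 = {a, b, d}  B2 = {a, d, e}  B3 = {a, d, f}  B4 = {d, e, g}  B5 = {c, e, g}
Tree: B1–B2, B2–B3, B2–B4, B4–B5

Each bag holds 3 vertices, so the decomposition has width 2, which upper-bounds the treewidth. On the other hand G contains the 3-clique {d, e, g}. A clique must lie in a single bag of any decomposition, so no decomposition can have width below 2. Combining the bounds, tw(G) = 2.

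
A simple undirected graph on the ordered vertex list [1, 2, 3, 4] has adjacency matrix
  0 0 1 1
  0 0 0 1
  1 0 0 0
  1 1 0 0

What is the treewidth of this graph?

1

A width-1 tree decomposition is:
Bags: B1 = {2, 4}  B2 = {1, 4}  B3 = {1, 3}
Tree: B1–B2, B2–B3
Each bag holds 2 vertices, so the decomposition has width 1, which upper-bounds the treewidth. Any graph with an edge has treewidth ≥ 1, and G has the edge 2–4. Combining the bounds, tw(G) = 1.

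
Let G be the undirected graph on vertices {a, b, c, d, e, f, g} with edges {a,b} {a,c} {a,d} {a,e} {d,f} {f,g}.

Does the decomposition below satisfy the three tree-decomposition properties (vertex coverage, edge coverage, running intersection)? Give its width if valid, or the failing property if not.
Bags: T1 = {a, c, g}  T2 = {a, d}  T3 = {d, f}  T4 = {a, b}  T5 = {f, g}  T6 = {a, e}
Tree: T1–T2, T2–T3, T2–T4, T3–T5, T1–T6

A tree decomposition must satisfy three properties: every vertex lies in some bag; for every edge, both endpoints lie together in some bag; and for every vertex, the bags containing it form a connected subtree. Here bags containing vertex g are not connected in the tree, so the decomposition is invalid.

No — bags containing vertex g are not connected in the tree.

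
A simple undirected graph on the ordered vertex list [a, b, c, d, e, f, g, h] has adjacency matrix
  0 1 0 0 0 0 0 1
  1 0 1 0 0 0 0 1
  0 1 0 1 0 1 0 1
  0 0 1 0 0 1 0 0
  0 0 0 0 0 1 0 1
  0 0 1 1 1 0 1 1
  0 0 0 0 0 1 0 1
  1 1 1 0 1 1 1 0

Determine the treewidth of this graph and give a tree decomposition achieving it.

Each bag holds 3 vertices, so the decomposition has width 2, which upper-bounds the treewidth. Conversely, {c, d, f} is a clique of size 3, and the vertices of any clique must share a bag in every tree decomposition; so some bag has ≥ 3 vertices and tw(G) ≥ 2. The upper and lower bounds meet at 2, so that is the treewidth.

Treewidth 2.
Bags: B1 = {c, d, f}  B2 = {c, f, h}  B3 = {f, g, h}  B4 = {b, c, h}  B5 = {e, f, h}  B6 = {a, b, h}
Tree: B1–B2, B2–B3, B2–B4, B3–B5, B4–B6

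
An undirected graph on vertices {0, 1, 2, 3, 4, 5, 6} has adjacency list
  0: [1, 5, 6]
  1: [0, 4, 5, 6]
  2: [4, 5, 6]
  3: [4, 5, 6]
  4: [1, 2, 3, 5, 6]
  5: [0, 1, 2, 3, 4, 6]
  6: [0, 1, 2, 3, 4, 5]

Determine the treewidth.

3

A width-3 tree decomposition is:
Bags: B1 = {1, 4, 5, 6}  B2 = {0, 1, 5, 6}  B3 = {2, 4, 5, 6}  B4 = {3, 4, 5, 6}
Tree: B1–B2, B1–B3, B3–B4
Each bag holds 4 vertices, so the decomposition has width 3, which upper-bounds the treewidth. On the other hand G contains the 4-clique {0, 1, 5, 6}. A clique must lie in a single bag of any decomposition, so no decomposition can have width below 3. The upper and lower bounds meet at 3, so that is the treewidth.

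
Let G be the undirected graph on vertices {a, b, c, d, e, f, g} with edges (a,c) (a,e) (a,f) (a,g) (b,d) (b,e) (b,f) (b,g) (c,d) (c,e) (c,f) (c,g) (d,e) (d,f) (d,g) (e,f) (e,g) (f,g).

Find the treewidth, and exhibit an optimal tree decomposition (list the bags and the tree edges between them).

The largest bag has 5 vertices, giving width 4; this decomposition certifies tw(G) ≤ 4. On the other hand G contains the 5-clique {c, d, e, f, g}. A clique must lie in a single bag of any decomposition, so no decomposition can have width below 4. Therefore the treewidth is 4.

Treewidth 4.
Bags: B1 = {c, d, e, f, g}  B2 = {b, d, e, f, g}  B3 = {a, c, e, f, g}
Tree: B1–B2, B1–B3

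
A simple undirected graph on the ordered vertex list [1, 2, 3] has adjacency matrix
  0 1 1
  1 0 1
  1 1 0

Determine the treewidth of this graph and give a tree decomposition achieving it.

Treewidth 2.
One such decomposition:
Bags: B1 = {1, 2, 3}
Tree: (single bag)

A single bag containing all 3 vertices is trivially a valid decomposition of width 2. Conversely, {1, 2, 3} is a clique of size 3, and the vertices of any clique must share a bag in every tree decomposition; so some bag has ≥ 3 vertices and tw(G) ≥ 2. The upper and lower bounds meet at 2, so that is the treewidth.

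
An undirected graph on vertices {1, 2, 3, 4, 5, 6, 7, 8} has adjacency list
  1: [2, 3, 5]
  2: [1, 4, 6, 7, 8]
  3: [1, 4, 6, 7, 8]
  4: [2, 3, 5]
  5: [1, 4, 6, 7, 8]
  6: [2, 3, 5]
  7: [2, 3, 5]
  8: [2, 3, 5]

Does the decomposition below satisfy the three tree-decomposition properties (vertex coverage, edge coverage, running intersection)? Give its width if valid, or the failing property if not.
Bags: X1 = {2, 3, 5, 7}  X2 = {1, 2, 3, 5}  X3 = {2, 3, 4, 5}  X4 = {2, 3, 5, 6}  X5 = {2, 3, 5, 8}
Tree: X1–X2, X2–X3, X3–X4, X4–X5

Checking the three conditions: (i) the bags cover all of {1, 2, 3, 4, 5, 6, 7, 8}; (ii) for each edge, some bag contains both endpoints; (iii) the bags containing any fixed vertex form a subtree. All hold, so the decomposition is valid with width 4 − 1 = 3.

Yes; width 3.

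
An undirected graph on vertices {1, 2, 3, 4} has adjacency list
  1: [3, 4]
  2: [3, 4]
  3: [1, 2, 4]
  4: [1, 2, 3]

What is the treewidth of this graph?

A width-2 tree decomposition is:
Bags: B1 = {2, 3, 4}  B2 = {1, 3, 4}
Tree: B1–B2
Each bag holds 3 vertices, so the decomposition has width 2, which upper-bounds the treewidth. Conversely, {1, 3, 4} is a clique of size 3, and the vertices of any clique must share a bag in every tree decomposition; so some bag has ≥ 3 vertices and tw(G) ≥ 2. Combining the bounds, tw(G) = 2.

2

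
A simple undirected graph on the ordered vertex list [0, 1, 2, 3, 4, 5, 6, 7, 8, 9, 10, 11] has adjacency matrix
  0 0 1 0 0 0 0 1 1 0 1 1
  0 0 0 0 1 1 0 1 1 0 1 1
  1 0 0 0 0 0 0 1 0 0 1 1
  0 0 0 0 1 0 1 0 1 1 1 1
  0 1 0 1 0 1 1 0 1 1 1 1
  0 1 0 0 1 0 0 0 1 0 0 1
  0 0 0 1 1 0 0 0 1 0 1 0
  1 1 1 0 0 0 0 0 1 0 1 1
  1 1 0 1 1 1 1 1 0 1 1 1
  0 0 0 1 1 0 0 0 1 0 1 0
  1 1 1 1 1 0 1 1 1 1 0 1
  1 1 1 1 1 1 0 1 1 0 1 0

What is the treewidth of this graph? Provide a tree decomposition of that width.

The largest bag has 5 vertices, giving width 4; this decomposition certifies tw(G) ≤ 4. For the lower bound, the 5 vertices {0, 7, 8, 10, 11} are pairwise adjacent, and any tree decomposition puts a clique entirely inside one bag — forcing width ≥ 4. Therefore the treewidth is 4.

Treewidth 4.
One optimal decomposition is:
Bags: B1 = {0, 7, 8, 10, 11}  B2 = {1, 7, 8, 10, 11}  B3 = {1, 4, 8, 10, 11}  B4 = {3, 4, 8, 10, 11}  B5 = {3, 4, 6, 8, 10}  B6 = {3, 4, 8, 9, 10}  B7 = {1, 4, 5, 8, 11}  B8 = {0, 2, 7, 10, 11}
Tree: B1–B2, B2–B3, B3–B4, B4–B5, B4–B6, B3–B7, B1–B8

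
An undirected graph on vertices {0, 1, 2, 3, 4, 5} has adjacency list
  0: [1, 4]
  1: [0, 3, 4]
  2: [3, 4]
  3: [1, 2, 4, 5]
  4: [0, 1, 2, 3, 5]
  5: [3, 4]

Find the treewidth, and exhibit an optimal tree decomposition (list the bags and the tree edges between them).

Treewidth 2.
Bags: B1 = {2, 3, 4}  B2 = {1, 3, 4}  B3 = {3, 4, 5}  B4 = {0, 1, 4}
Tree: B1–B2, B2–B3, B2–B4

The largest bag has 3 vertices, giving width 2; this decomposition certifies tw(G) ≤ 2. For the lower bound, the 3 vertices {0, 1, 4} are pairwise adjacent, and any tree decomposition puts a clique entirely inside one bag — forcing width ≥ 2. Hence tw(G) = 2 exactly.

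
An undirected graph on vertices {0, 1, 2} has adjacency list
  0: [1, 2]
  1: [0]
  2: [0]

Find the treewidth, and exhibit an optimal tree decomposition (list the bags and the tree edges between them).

Each bag holds 2 vertices, so the decomposition has width 1, which upper-bounds the treewidth. Since G has at least one edge (e.g. 0–2), it is not an edgeless graph, so tw(G) ≥ 1. Therefore the treewidth is 1.

Treewidth 1.
Bags: B1 = {0, 2}  B2 = {0, 1}
Tree: B1–B2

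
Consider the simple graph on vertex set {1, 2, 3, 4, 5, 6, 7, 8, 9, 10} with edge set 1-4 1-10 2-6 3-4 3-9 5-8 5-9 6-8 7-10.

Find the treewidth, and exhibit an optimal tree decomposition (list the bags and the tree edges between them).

Treewidth 1.
Bags: B1 = {7, 10}  B2 = {1, 10}  B3 = {1, 4}  B4 = {3, 4}  B5 = {3, 9}  B6 = {5, 9}  B7 = {5, 8}  B8 = {6, 8}  B9 = {2, 6}
Tree: B1–B2, B2–B3, B3–B4, B4–B5, B5–B6, B6–B7, B7–B8, B8–B9

The largest bag has 2 vertices, giving width 1; this decomposition certifies tw(G) ≤ 1. Any graph with an edge has treewidth ≥ 1, and G has the edge 7–10. Therefore the treewidth is 1.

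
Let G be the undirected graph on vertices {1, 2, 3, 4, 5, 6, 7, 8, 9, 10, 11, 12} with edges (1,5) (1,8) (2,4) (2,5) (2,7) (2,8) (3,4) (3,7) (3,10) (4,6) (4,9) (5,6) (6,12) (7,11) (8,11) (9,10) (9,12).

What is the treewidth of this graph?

3

A width-3 tree decomposition is:
Bags: B1 = {6, 9, 10, 12}  B2 = {4, 6, 9, 10}  B3 = {3, 4, 6, 10}  B4 = {3, 4, 5, 6}  B5 = {2, 3, 4, 5}  B6 = {2, 3, 5, 7}  B7 = {1, 2, 5, 7}  B8 = {1, 2, 7, 8}  B9 = {1, 7, 8, 11}
Tree: B1–B2, B2–B3, B3–B4, B4–B5, B5–B6, B6–B7, B7–B8, B8–B9
The largest bag has 4 vertices, giving width 3; this decomposition certifies tw(G) ≤ 3. For the lower bound: the 4 vertex sets {9,10,12}, {6}, {4}, {2,3,5,7} are disjoint, each induces a connected subgraph, and every pair is joined by at least one edge of G. Contracting each set to a single vertex therefore yields K_{4} as a minor, and since treewidth is minor-monotone, tw(G) ≥ tw(K_{4}) = 3. Therefore the treewidth is 3.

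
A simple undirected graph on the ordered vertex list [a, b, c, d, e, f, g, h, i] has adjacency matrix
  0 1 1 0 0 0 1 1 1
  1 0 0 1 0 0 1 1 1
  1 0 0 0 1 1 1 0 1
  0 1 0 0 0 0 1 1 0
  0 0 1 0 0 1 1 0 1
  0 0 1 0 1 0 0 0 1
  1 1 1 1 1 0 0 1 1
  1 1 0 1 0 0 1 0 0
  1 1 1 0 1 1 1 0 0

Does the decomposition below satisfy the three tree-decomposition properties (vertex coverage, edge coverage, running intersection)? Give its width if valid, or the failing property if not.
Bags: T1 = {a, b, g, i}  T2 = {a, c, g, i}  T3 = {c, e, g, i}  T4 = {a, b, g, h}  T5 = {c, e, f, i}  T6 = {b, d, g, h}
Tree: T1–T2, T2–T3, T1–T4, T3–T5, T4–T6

Yes; width 3.

Vertex coverage: the bags together contain {a, b, c, d, e, f, g, h, i}, the full vertex set. Edge coverage: each edge of G has both endpoints in at least one bag. Running intersection: for every vertex, the bags containing it form a connected subtree. All three properties hold, so this is a valid tree decomposition of width max|bag| − 1 = 3, and hence tw(G) ≤ 3.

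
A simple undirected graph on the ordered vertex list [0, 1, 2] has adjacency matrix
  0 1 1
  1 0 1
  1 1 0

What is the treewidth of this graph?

A width-2 tree decomposition is:
Bags: B1 = {0, 1, 2}
Tree: (single bag)
A single bag containing all 3 vertices is trivially a valid decomposition of width 2. On the other hand G contains the 3-clique {0, 1, 2}. A clique must lie in a single bag of any decomposition, so no decomposition can have width below 2. Therefore the treewidth is 2.

2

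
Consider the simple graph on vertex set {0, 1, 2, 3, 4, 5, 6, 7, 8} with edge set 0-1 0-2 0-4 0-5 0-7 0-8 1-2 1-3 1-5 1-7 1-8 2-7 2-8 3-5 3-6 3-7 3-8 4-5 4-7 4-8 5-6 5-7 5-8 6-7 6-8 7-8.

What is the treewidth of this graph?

A width-4 tree decomposition is:
Bags: B1 = {0, 1, 2, 7, 8}  B2 = {0, 1, 5, 7, 8}  B3 = {1, 3, 5, 7, 8}  B4 = {3, 5, 6, 7, 8}  B5 = {0, 4, 5, 7, 8}
Tree: B1–B2, B2–B3, B3–B4, B2–B5
Every bag has size at most 5, so the width is 5 − 1 = 4 and tw(G) ≤ 4. For the lower bound, the 5 vertices {0, 1, 2, 7, 8} are pairwise adjacent, and any tree decomposition puts a clique entirely inside one bag — forcing width ≥ 4. The upper and lower bounds meet at 4, so that is the treewidth.

4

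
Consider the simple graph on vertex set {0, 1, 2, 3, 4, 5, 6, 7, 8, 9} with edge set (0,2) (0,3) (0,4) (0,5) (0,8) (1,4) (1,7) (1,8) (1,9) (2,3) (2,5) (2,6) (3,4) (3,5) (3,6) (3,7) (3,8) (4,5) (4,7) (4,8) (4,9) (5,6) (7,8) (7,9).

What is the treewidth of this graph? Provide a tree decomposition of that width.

The largest bag has 4 vertices, giving width 3; this decomposition certifies tw(G) ≤ 3. Conversely, {1, 4, 7, 8} is a clique of size 4, and the vertices of any clique must share a bag in every tree decomposition; so some bag has ≥ 4 vertices and tw(G) ≥ 3. Therefore the treewidth is 3.

Treewidth 3.
One such decomposition:
Bags: B1 = {0, 3, 4, 8}  B2 = {3, 4, 7, 8}  B3 = {0, 3, 4, 5}  B4 = {0, 2, 3, 5}  B5 = {1, 4, 7, 8}  B6 = {1, 4, 7, 9}  B7 = {2, 3, 5, 6}
Tree: B1–B2, B1–B3, B3–B4, B2–B5, B5–B6, B4–B7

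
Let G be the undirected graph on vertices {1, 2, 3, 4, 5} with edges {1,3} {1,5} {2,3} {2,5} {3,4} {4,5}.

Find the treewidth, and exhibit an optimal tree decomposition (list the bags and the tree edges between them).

Treewidth 2.
Bags: B1 = {3, 4, 5}  B2 = {2, 3, 5}  B3 = {1, 3, 5}
Tree: B1–B2, B2–B3

Each bag holds 3 vertices, so the decomposition has width 2, which upper-bounds the treewidth. Since 4–5–2–3–4 is a cycle in G, G is not acyclic. Forests are exactly the graphs of treewidth ≤ 1, so tw(G) ≥ 2. Therefore the treewidth is 2.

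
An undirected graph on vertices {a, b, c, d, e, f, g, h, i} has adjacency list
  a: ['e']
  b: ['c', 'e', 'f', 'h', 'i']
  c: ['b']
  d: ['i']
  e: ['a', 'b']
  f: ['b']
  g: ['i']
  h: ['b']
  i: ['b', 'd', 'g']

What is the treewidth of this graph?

A width-1 tree decomposition is:
Bags: B1 = {b, i}  B2 = {g, i}  B3 = {b, h}  B4 = {b, c}  B5 = {b, f}  B6 = {b, e}  B7 = {a, e}  B8 = {d, i}
Tree: B1–B2, B1–B3, B3–B4, B4–B5, B5–B6, B6–B7, B1–B8
Every bag has size at most 2, so the width is 2 − 1 = 1 and tw(G) ≤ 1. G has an edge, so its treewidth is at least 1. Combining the bounds, tw(G) = 1.

1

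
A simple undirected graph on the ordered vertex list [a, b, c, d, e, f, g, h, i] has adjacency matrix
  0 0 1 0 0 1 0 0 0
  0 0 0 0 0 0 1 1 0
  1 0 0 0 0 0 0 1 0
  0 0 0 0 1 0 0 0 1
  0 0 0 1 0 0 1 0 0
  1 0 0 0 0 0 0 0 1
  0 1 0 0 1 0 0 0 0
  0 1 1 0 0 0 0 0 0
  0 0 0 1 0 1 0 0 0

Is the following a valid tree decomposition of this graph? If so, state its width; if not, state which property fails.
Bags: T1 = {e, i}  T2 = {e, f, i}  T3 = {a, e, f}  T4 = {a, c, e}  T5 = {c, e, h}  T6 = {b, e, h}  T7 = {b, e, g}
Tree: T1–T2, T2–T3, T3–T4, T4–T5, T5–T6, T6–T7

A tree decomposition must satisfy three properties: every vertex lies in some bag; for every edge, both endpoints lie together in some bag; and for every vertex, the bags containing it form a connected subtree. Here vertex d appears in no bag, so the decomposition is invalid.

No — vertex d appears in no bag.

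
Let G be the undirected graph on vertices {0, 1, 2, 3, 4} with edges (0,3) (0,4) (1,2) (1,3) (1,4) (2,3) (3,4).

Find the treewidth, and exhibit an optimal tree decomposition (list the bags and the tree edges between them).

Treewidth 2.
One optimal decomposition is:
Bags: B1 = {1, 3, 4}  B2 = {1, 2, 3}  B3 = {0, 3, 4}
Tree: B1–B2, B1–B3

Each bag holds 3 vertices, so the decomposition has width 2, which upper-bounds the treewidth. For the lower bound, the 3 vertices {0, 3, 4} are pairwise adjacent, and any tree decomposition puts a clique entirely inside one bag — forcing width ≥ 2. Hence tw(G) = 2 exactly.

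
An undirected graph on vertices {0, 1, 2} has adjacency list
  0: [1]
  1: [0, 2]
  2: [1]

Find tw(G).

1

A width-1 tree decomposition is:
Bags: B1 = {0, 1}  B2 = {1, 2}
Tree: B1–B2
The largest bag has 2 vertices, giving width 1; this decomposition certifies tw(G) ≤ 1. Any graph with an edge has treewidth ≥ 1, and G has the edge 0–1. Combining the bounds, tw(G) = 1.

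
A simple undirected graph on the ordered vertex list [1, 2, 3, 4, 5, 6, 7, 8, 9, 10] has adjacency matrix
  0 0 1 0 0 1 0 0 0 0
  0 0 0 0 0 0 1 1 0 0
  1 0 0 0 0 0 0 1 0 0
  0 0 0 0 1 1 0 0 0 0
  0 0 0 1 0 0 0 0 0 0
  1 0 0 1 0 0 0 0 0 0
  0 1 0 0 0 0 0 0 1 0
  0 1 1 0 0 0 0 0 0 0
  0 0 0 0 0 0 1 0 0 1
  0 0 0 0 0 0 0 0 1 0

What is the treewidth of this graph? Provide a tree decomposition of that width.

The largest bag has 2 vertices, giving width 1; this decomposition certifies tw(G) ≤ 1. Since G has at least one edge (e.g. 5–4), it is not an edgeless graph, so tw(G) ≥ 1. Combining the bounds, tw(G) = 1.

Treewidth 1.
Bags: B1 = {4, 5}  B2 = {4, 6}  B3 = {1, 6}  B4 = {1, 3}  B5 = {3, 8}  B6 = {2, 8}  B7 = {2, 7}  B8 = {7, 9}  B9 = {9, 10}
Tree: B1–B2, B2–B3, B3–B4, B4–B5, B5–B6, B6–B7, B7–B8, B8–B9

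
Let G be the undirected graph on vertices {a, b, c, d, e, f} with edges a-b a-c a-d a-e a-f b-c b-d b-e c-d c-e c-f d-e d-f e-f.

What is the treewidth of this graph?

A width-4 tree decomposition is:
Bags: B1 = {a, c, d, e, f}  B2 = {a, b, c, d, e}
Tree: B1–B2
Every bag has size at most 5, so the width is 5 − 1 = 4 and tw(G) ≤ 4. For the lower bound, the 5 vertices {a, c, d, e, f} are pairwise adjacent, and any tree decomposition puts a clique entirely inside one bag — forcing width ≥ 4. Combining the bounds, tw(G) = 4.

4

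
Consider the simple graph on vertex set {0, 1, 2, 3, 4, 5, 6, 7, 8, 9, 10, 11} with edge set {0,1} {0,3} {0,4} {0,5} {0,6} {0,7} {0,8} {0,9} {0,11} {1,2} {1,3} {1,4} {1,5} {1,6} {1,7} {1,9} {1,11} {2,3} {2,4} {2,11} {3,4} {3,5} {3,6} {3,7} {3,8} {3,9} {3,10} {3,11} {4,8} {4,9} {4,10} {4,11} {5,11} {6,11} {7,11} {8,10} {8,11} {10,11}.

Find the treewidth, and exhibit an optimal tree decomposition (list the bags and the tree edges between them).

Every bag has size at most 5, so the width is 5 − 1 = 4 and tw(G) ≤ 4. On the other hand G contains the 5-clique {0, 1, 3, 4, 9}. A clique must lie in a single bag of any decomposition, so no decomposition can have width below 4. The upper and lower bounds meet at 4, so that is the treewidth.

Treewidth 4.
One such decomposition:
Bags: B1 = {0, 1, 3, 7, 11}  B2 = {0, 1, 3, 5, 11}  B3 = {0, 1, 3, 4, 11}  B4 = {0, 3, 4, 8, 11}  B5 = {3, 4, 8, 10, 11}  B6 = {1, 2, 3, 4, 11}  B7 = {0, 1, 3, 4, 9}  B8 = {0, 1, 3, 6, 11}
Tree: B1–B2, B1–B3, B3–B4, B4–B5, B3–B6, B3–B7, B1–B8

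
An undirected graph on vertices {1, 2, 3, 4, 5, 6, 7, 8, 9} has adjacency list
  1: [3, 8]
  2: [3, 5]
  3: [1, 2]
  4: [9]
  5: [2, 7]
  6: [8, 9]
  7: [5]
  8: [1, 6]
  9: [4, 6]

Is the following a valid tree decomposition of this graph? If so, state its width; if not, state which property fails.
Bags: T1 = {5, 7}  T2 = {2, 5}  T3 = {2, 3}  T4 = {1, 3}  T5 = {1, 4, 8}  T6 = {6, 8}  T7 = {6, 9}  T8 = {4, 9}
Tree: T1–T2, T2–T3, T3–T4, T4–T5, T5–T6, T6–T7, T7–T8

No — bags containing vertex 4 are not connected in the tree.

A tree decomposition must satisfy three properties: every vertex lies in some bag; for every edge, both endpoints lie together in some bag; and for every vertex, the bags containing it form a connected subtree. Here bags containing vertex 4 are not connected in the tree, so the decomposition is invalid.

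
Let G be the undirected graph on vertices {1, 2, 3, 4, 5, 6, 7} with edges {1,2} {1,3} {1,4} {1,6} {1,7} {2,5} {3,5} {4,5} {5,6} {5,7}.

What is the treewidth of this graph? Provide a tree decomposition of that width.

Treewidth 2.
One such decomposition:
Bags: B1 = {1, 4, 5}  B2 = {1, 5, 6}  B3 = {1, 3, 5}  B4 = {1, 2, 5}  B5 = {1, 5, 7}
Tree: B1–B2, B2–B3, B3–B4, B4–B5

Every bag has size at most 3, so the width is 3 − 1 = 2 and tw(G) ≤ 2. The edges 1–4–5–6–1 form a cycle, so G is not a tree and its treewidth is at least 2. Hence tw(G) = 2 exactly.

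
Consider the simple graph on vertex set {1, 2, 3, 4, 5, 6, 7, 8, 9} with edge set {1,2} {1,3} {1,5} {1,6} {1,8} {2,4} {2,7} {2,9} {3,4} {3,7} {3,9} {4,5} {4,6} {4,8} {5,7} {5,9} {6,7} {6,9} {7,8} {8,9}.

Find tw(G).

A width-4 tree decomposition is:
Bags: B1 = {1, 4, 7, 8, 9}  B2 = {1, 2, 4, 7, 9}  B3 = {1, 4, 5, 7, 9}  B4 = {1, 3, 4, 7, 9}  B5 = {1, 4, 6, 7, 9}
Tree: B1–B2, B2–B3, B3–B4, B4–B5
The largest bag has 5 vertices, giving width 4; this decomposition certifies tw(G) ≤ 4. For the lower bound: the 5 vertex sets {1,8}, {2,4}, {5,9}, {7}, {3} are disjoint, each induces a connected subgraph, and every pair is joined by at least one edge of G. Contracting each set to a single vertex therefore yields K_{5} as a minor, and since treewidth is minor-monotone, tw(G) ≥ tw(K_{5}) = 4. Combining the bounds, tw(G) = 4.

4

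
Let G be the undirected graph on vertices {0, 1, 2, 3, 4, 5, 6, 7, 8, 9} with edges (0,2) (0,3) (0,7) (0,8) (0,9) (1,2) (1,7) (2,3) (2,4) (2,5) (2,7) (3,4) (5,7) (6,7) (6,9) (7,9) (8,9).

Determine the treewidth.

A width-2 tree decomposition is:
Bags: B1 = {0, 2, 7}  B2 = {1, 2, 7}  B3 = {0, 7, 9}  B4 = {0, 2, 3}  B5 = {2, 3, 4}  B6 = {2, 5, 7}  B7 = {6, 7, 9}  B8 = {0, 8, 9}
Tree: B1–B2, B1–B3, B1–B4, B4–B5, B1–B6, B3–B7, B3–B8
Each bag holds 3 vertices, so the decomposition has width 2, which upper-bounds the treewidth. Conversely, {0, 8, 9} is a clique of size 3, and the vertices of any clique must share a bag in every tree decomposition; so some bag has ≥ 3 vertices and tw(G) ≥ 2. Combining the bounds, tw(G) = 2.

2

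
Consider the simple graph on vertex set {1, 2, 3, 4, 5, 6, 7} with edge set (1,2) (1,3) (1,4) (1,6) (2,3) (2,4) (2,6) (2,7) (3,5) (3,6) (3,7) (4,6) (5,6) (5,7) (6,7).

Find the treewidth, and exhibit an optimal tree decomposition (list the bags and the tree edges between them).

Treewidth 3.
One such decomposition:
Bags: B1 = {3, 5, 6, 7}  B2 = {2, 3, 6, 7}  B3 = {1, 2, 3, 6}  B4 = {1, 2, 4, 6}
Tree: B1–B2, B2–B3, B3–B4

Each bag holds 4 vertices, so the decomposition has width 3, which upper-bounds the treewidth. On the other hand G contains the 4-clique {1, 2, 3, 6}. A clique must lie in a single bag of any decomposition, so no decomposition can have width below 3. Therefore the treewidth is 3.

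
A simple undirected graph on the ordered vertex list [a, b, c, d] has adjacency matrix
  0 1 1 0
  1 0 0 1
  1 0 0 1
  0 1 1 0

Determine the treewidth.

A width-2 tree decomposition is:
Bags: B1 = {a, b, c}  B2 = {b, c, d}
Tree: B1–B2
Each bag holds 3 vertices, so the decomposition has width 2, which upper-bounds the treewidth. For the lower bound, G contains the cycle b–a–c–d–b, so G is not a forest; only forests have treewidth ≤ 1, hence tw(G) ≥ 2. Combining the bounds, tw(G) = 2.

2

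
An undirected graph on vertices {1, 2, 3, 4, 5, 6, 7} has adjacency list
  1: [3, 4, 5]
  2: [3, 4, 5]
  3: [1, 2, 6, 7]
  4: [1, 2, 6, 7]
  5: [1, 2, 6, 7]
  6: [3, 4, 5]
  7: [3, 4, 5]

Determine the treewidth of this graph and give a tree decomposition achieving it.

Treewidth 3.
One such decomposition:
Bags: B1 = {3, 4, 5, 6}  B2 = {2, 3, 4, 5}  B3 = {3, 4, 5, 7}  B4 = {1, 3, 4, 5}
Tree: B1–B2, B2–B3, B3–B4

Each bag holds 4 vertices, so the decomposition has width 3, which upper-bounds the treewidth. For the lower bound: the 4 vertex sets {3,6}, {2,4}, {5}, {7} are disjoint, each induces a connected subgraph, and every pair is joined by at least one edge of G. Contracting each set to a single vertex therefore yields K_{4} as a minor, and since treewidth is minor-monotone, tw(G) ≥ tw(K_{4}) = 3. Combining the bounds, tw(G) = 3.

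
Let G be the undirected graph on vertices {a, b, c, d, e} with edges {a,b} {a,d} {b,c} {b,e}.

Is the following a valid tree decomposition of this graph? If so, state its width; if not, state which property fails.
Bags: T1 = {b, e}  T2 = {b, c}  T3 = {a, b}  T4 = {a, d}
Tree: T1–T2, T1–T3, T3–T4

Vertex coverage: the bags together contain {a, b, c, d, e}, the full vertex set. Edge coverage: each edge of G has both endpoints in at least one bag. Running intersection: for every vertex, the bags containing it form a connected subtree. All three properties hold, so this is a valid tree decomposition of width max|bag| − 1 = 1, and hence tw(G) ≤ 1.

Yes; width 1.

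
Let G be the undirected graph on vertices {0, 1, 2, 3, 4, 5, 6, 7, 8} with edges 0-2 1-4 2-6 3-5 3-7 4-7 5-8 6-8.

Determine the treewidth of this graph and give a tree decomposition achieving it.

Treewidth 1.
One optimal decomposition is:
Bags: B1 = {1, 4}  B2 = {4, 7}  B3 = {3, 7}  B4 = {3, 5}  B5 = {5, 8}  B6 = {6, 8}  B7 = {2, 6}  B8 = {0, 2}
Tree: B1–B2, B2–B3, B3–B4, B4–B5, B5–B6, B6–B7, B7–B8

Each bag holds 2 vertices, so the decomposition has width 1, which upper-bounds the treewidth. Since G has at least one edge (e.g. 1–4), it is not an edgeless graph, so tw(G) ≥ 1. Therefore the treewidth is 1.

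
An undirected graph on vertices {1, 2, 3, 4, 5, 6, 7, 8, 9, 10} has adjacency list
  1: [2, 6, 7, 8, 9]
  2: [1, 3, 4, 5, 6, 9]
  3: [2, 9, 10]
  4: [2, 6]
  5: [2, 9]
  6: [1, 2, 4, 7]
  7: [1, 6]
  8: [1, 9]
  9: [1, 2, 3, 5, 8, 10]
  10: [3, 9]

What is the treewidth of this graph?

2

A width-2 tree decomposition is:
Bags: B1 = {1, 2, 9}  B2 = {2, 5, 9}  B3 = {2, 3, 9}  B4 = {1, 2, 6}  B5 = {1, 6, 7}  B6 = {2, 4, 6}  B7 = {3, 9, 10}  B8 = {1, 8, 9}
Tree: B1–B2, B1–B3, B1–B4, B4–B5, B4–B6, B3–B7, B1–B8
The largest bag has 3 vertices, giving width 2; this decomposition certifies tw(G) ≤ 2. For the lower bound, the 3 vertices {1, 8, 9} are pairwise adjacent, and any tree decomposition puts a clique entirely inside one bag — forcing width ≥ 2. Hence tw(G) = 2 exactly.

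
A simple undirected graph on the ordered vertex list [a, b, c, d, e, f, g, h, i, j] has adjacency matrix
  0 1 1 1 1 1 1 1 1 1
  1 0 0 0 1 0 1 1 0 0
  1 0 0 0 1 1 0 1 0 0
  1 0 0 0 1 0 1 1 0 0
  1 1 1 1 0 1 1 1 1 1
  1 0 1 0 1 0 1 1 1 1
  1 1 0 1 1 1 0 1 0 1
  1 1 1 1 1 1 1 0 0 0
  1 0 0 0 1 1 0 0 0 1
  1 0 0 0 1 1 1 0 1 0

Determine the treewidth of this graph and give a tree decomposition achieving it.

The largest bag has 5 vertices, giving width 4; this decomposition certifies tw(G) ≤ 4. Conversely, {a, d, e, g, h} is a clique of size 5, and the vertices of any clique must share a bag in every tree decomposition; so some bag has ≥ 5 vertices and tw(G) ≥ 4. The upper and lower bounds meet at 4, so that is the treewidth.

Treewidth 4.
One optimal decomposition is:
Bags: B1 = {a, c, e, f, h}  B2 = {a, e, f, g, h}  B3 = {a, d, e, g, h}  B4 = {a, b, e, g, h}  B5 = {a, e, f, g, j}  B6 = {a, e, f, i, j}
Tree: B1–B2, B2–B3, B2–B4, B2–B5, B5–B6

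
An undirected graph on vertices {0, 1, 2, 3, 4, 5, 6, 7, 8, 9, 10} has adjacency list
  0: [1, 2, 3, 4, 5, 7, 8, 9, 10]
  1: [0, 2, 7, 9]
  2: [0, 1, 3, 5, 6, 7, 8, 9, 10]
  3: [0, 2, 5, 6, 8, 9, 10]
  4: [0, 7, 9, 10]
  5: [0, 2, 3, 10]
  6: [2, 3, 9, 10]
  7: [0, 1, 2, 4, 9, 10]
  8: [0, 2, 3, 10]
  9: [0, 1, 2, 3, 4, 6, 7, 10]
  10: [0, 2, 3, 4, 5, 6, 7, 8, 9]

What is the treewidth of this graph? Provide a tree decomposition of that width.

The largest bag has 5 vertices, giving width 4; this decomposition certifies tw(G) ≤ 4. For the lower bound, the 5 vertices {0, 1, 2, 7, 9} are pairwise adjacent, and any tree decomposition puts a clique entirely inside one bag — forcing width ≥ 4. Therefore the treewidth is 4.

Treewidth 4.
Bags: B1 = {0, 2, 3, 9, 10}  B2 = {0, 2, 3, 5, 10}  B3 = {0, 2, 7, 9, 10}  B4 = {2, 3, 6, 9, 10}  B5 = {0, 4, 7, 9, 10}  B6 = {0, 2, 3, 8, 10}  B7 = {0, 1, 2, 7, 9}
Tree: B1–B2, B1–B3, B1–B4, B3–B5, B2–B6, B3–B7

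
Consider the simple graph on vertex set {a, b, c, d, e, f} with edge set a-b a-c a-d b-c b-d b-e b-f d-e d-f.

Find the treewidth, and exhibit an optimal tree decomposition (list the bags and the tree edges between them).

The largest bag has 3 vertices, giving width 2; this decomposition certifies tw(G) ≤ 2. For the lower bound, the 3 vertices {b, d, e} are pairwise adjacent, and any tree decomposition puts a clique entirely inside one bag — forcing width ≥ 2. Combining the bounds, tw(G) = 2.

Treewidth 2.
Bags: B1 = {b, d, f}  B2 = {b, d, e}  B3 = {a, b, d}  B4 = {a, b, c}
Tree: B1–B2, B1–B3, B3–B4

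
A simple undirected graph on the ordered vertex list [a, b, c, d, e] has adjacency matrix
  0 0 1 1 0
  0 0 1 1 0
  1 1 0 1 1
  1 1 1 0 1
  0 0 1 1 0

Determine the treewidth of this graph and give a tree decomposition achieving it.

Each bag holds 3 vertices, so the decomposition has width 2, which upper-bounds the treewidth. For the lower bound, the 3 vertices {c, d, e} are pairwise adjacent, and any tree decomposition puts a clique entirely inside one bag — forcing width ≥ 2. Combining the bounds, tw(G) = 2.

Treewidth 2.
One such decomposition:
Bags: B1 = {a, c, d}  B2 = {c, d, e}  B3 = {b, c, d}
Tree: B1–B2, B2–B3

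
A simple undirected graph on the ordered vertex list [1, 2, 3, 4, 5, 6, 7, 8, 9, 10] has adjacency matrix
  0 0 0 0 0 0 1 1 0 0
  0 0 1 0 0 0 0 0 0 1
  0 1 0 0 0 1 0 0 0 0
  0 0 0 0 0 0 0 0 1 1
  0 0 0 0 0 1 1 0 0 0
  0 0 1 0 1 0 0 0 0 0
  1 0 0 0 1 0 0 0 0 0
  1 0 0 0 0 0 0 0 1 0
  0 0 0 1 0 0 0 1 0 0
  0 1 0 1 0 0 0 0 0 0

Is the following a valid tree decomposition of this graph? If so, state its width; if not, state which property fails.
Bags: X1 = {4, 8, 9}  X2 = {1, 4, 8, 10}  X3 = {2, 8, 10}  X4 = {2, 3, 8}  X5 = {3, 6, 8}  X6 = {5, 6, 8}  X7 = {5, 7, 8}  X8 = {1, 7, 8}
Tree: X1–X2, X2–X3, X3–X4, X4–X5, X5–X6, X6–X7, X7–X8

A tree decomposition must satisfy three properties: every vertex lies in some bag; for every edge, both endpoints lie together in some bag; and for every vertex, the bags containing it form a connected subtree. Here bags containing vertex 1 are not connected in the tree, so the decomposition is invalid.

No — bags containing vertex 1 are not connected in the tree.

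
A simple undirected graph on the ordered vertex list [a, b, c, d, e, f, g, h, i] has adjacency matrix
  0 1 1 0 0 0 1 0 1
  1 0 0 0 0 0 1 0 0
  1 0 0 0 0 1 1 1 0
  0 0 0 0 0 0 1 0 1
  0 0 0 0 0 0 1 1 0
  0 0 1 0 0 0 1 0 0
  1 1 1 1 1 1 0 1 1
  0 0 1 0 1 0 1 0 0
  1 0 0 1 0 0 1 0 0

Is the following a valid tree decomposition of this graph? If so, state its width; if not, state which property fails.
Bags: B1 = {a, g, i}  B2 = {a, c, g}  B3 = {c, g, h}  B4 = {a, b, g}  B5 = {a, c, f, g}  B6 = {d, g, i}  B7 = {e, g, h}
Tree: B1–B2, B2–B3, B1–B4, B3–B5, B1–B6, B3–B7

A tree decomposition must satisfy three properties: every vertex lies in some bag; for every edge, both endpoints lie together in some bag; and for every vertex, the bags containing it form a connected subtree. Here bags containing vertex a are not connected in the tree, so the decomposition is invalid.

No — bags containing vertex a are not connected in the tree.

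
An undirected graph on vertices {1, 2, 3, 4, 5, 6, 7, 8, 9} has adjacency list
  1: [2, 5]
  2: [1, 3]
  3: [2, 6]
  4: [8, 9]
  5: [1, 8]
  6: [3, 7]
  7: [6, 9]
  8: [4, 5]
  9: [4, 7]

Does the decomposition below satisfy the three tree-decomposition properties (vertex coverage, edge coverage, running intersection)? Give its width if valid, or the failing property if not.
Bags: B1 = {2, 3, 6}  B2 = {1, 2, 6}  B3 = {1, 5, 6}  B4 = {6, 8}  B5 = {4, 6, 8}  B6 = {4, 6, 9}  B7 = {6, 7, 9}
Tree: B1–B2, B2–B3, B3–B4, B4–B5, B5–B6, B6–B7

A tree decomposition must satisfy three properties: every vertex lies in some bag; for every edge, both endpoints lie together in some bag; and for every vertex, the bags containing it form a connected subtree. Here edge (5,8) lies in no bag, so the decomposition is invalid.

No — edge (5,8) lies in no bag.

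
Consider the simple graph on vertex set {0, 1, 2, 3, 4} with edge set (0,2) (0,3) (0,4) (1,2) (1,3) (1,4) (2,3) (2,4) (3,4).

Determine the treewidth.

A width-3 tree decomposition is:
Bags: B1 = {1, 2, 3, 4}  B2 = {0, 2, 3, 4}
Tree: B1–B2
Every bag has size at most 4, so the width is 4 − 1 = 3 and tw(G) ≤ 3. On the other hand G contains the 4-clique {0, 2, 3, 4}. A clique must lie in a single bag of any decomposition, so no decomposition can have width below 3. The upper and lower bounds meet at 3, so that is the treewidth.

3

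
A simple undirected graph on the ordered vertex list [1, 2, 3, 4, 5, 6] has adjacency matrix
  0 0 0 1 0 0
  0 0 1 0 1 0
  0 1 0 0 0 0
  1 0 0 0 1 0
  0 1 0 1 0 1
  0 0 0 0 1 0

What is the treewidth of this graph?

1

A width-1 tree decomposition is:
Bags: B1 = {4, 5}  B2 = {2, 5}  B3 = {5, 6}  B4 = {2, 3}  B5 = {1, 4}
Tree: B1–B2, B1–B3, B2–B4, B1–B5
The largest bag has 2 vertices, giving width 1; this decomposition certifies tw(G) ≤ 1. G has an edge, so its treewidth is at least 1. The upper and lower bounds meet at 1, so that is the treewidth.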